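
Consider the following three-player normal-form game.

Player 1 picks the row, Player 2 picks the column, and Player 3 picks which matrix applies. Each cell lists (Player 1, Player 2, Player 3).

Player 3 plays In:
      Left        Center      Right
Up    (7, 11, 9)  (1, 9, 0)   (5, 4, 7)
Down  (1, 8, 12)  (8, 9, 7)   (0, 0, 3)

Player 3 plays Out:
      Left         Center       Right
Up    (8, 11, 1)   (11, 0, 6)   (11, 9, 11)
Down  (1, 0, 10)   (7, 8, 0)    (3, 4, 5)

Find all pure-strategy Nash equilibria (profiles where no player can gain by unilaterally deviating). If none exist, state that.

For each player, find the best response to each opponent profile; mutual best responses are the pure NE.
Player 1 against (Left, In): payoffs 7, 1 → best response Up.
Player 1 against (Left, Out): payoffs 8, 1 → best response Up.
Player 1 against (Center, In): payoffs 1, 8 → best response Down.
Player 1 against (Center, Out): payoffs 11, 7 → best response Up.
Player 1 against (Right, In): payoffs 5, 0 → best response Up.
Player 1 against (Right, Out): payoffs 11, 3 → best response Up.
Player 2 against (Up, In): payoffs 11, 9, 4 → best response Left.
Player 2 against (Up, Out): payoffs 11, 0, 9 → best response Left.
Player 2 against (Down, In): payoffs 8, 9, 0 → best response Center.
Player 2 against (Down, Out): payoffs 0, 8, 4 → best response Center.
Player 3 against (Up, Left): payoffs 9, 1 → best response In.
Player 3 against (Up, Center): payoffs 0, 6 → best response Out.
Player 3 against (Up, Right): payoffs 7, 11 → best response Out.
Player 3 against (Down, Left): payoffs 12, 10 → best response In.
Player 3 against (Down, Center): payoffs 7, 0 → best response In.
Player 3 against (Down, Right): payoffs 3, 5 → best response Out.
Mutual best responses: (Up, Left, In); (Down, Center, In).

(Up, Left, In) and (Down, Center, In)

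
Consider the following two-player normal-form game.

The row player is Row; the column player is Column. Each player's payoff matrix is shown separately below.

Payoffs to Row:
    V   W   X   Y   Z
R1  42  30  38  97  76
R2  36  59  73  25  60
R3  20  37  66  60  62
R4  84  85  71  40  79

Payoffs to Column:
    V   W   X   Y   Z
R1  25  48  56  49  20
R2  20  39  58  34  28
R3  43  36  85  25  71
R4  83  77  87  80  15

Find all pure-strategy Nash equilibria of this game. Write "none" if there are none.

The unique pure-strategy Nash equilibrium is (R2, X).

Row against V: payoffs 42, 36, 20, 84 → best response R4.
Row against W: payoffs 30, 59, 37, 85 → best response R4.
Row against X: payoffs 38, 73, 66, 71 → best response R2.
Row against Y: payoffs 97, 25, 60, 40 → best response R1.
Row against Z: payoffs 76, 60, 62, 79 → best response R4.
Column against R1: payoffs 25, 48, 56, 49, 20 → best response X.
Column against R2: payoffs 20, 39, 58, 34, 28 → best response X.
Column against R3: payoffs 43, 36, 85, 25, 71 → best response X.
Column against R4: payoffs 83, 77, 87, 80, 15 → best response X.
Mutual best responses: (R2, X).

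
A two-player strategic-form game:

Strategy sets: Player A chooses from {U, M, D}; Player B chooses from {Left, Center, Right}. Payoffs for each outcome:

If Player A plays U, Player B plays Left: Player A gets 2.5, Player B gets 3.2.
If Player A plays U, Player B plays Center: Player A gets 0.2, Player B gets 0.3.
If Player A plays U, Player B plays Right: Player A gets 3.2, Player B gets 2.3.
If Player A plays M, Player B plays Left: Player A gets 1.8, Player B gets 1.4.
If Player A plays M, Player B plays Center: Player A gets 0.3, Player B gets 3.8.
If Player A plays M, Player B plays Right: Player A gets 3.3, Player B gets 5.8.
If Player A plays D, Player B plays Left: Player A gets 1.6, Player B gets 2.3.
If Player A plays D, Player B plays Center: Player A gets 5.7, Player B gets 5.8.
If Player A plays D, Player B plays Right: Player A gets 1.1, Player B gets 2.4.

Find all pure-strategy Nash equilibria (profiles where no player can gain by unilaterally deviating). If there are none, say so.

(U, Left), (M, Right), (D, Center)

(U, Left): Player A gets 2.5, best alternative 1.8; Player B gets 3.2, best alternative 2.3. No profitable deviation — NE.
(U, Center): Player A can switch to M (0.2 → 0.3). Not NE.
(U, Right): Player A can switch to M (3.2 → 3.3). Not NE.
(M, Left): Player A can switch to U (1.8 → 2.5). Not NE.
(M, Center): Player A can switch to D (0.3 → 5.7). Not NE.
(M, Right): Player A gets 3.3, best alternative 3.2; Player B gets 5.8, best alternative 3.8. No profitable deviation — NE.
(D, Left): Player A can switch to U (1.6 → 2.5). Not NE.
(D, Center): Player A gets 5.7, best alternative 0.3; Player B gets 5.8, best alternative 2.4. No profitable deviation — NE.
(D, Right): Player A can switch to U (1.1 → 3.2). Not NE.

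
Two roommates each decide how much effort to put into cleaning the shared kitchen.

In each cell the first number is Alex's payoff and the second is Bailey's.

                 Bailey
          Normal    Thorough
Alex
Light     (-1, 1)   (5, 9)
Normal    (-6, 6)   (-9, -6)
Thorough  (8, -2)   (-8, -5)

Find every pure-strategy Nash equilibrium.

(Light, Thorough) and (Thorough, Normal)

For each player, find the best response to each opponent profile; mutual best responses are the pure NE.
Alex against Normal: payoffs -1, -6, 8 → best response Thorough.
Alex against Thorough: payoffs 5, -9, -8 → best response Light.
Bailey against Light: payoffs 1, 9 → best response Thorough.
Bailey against Normal: payoffs 6, -6 → best response Normal.
Bailey against Thorough: payoffs -2, -5 → best response Normal.
Mutual best responses: (Light, Thorough); (Thorough, Normal).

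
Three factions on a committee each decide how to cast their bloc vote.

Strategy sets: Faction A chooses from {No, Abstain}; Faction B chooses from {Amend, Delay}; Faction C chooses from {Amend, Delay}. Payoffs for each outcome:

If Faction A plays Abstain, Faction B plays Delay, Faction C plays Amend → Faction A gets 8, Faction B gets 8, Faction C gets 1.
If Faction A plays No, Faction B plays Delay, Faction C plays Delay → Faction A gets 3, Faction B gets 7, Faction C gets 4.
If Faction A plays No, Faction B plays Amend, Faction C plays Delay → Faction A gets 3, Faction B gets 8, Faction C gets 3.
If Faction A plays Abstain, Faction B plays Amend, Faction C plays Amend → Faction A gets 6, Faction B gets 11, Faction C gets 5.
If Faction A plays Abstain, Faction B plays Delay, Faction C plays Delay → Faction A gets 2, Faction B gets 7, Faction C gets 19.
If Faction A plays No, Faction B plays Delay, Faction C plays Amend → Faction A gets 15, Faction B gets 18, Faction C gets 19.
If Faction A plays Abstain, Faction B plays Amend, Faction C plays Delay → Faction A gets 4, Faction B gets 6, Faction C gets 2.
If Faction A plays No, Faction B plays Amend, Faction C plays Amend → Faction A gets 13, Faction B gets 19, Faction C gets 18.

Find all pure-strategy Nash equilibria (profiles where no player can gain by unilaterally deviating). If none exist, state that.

Faction A against (Amend, Amend): payoffs 13, 6 → best response No.
Faction A against (Amend, Delay): payoffs 3, 4 → best response Abstain.
Faction A against (Delay, Amend): payoffs 15, 8 → best response No.
Faction A against (Delay, Delay): payoffs 3, 2 → best response No.
Faction B against (No, Amend): payoffs 19, 18 → best response Amend.
Faction B against (No, Delay): payoffs 8, 7 → best response Amend.
Faction B against (Abstain, Amend): payoffs 11, 8 → best response Amend.
Faction B against (Abstain, Delay): payoffs 6, 7 → best response Delay.
Faction C against (No, Amend): payoffs 18, 3 → best response Amend.
Faction C against (No, Delay): payoffs 19, 4 → best response Amend.
Faction C against (Abstain, Amend): payoffs 5, 2 → best response Amend.
Faction C against (Abstain, Delay): payoffs 1, 19 → best response Delay.
Mutual best responses: (No, Amend, Amend).

The unique pure-strategy Nash equilibrium is (No, Amend, Amend).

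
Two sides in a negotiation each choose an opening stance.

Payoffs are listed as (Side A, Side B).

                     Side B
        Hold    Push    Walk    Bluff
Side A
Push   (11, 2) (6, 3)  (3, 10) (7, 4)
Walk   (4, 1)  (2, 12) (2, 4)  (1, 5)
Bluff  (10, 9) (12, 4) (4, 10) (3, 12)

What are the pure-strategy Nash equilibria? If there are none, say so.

Side A against Hold: payoffs 11, 4, 10 → best response Push.
Side A against Push: payoffs 6, 2, 12 → best response Bluff.
Side A against Walk: payoffs 3, 2, 4 → best response Bluff.
Side A against Bluff: payoffs 7, 1, 3 → best response Push.
Side B against Push: payoffs 2, 3, 10, 4 → best response Walk.
Side B against Walk: payoffs 1, 12, 4, 5 → best response Push.
Side B against Bluff: payoffs 9, 4, 10, 12 → best response Bluff.
No profile is a mutual best response for all players.

There is no pure-strategy Nash equilibrium.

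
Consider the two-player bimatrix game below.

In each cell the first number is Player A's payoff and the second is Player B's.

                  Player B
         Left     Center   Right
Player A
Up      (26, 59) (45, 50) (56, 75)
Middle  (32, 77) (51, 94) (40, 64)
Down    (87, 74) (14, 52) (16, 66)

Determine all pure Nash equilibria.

The pure Nash equilibria are (Up, Right) and (Middle, Center) and (Down, Left).

Player A against Left: payoffs 26, 32, 87 → best response Down.
Player A against Center: payoffs 45, 51, 14 → best response Middle.
Player A against Right: payoffs 56, 40, 16 → best response Up.
Player B against Up: payoffs 59, 50, 75 → best response Right.
Player B against Middle: payoffs 77, 94, 64 → best response Center.
Player B against Down: payoffs 74, 52, 66 → best response Left.
Mutual best responses: (Up, Right); (Middle, Center); (Down, Left).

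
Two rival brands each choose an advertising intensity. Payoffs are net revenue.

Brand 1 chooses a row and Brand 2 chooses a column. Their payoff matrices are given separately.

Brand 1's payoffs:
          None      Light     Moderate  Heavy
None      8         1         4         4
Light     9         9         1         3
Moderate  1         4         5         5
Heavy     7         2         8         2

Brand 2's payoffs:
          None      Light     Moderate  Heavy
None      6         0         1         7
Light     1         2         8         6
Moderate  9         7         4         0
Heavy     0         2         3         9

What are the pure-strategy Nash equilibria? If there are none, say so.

This game has no pure Nash equilibrium.

Check each profile: it is a Nash equilibrium iff no player can strictly gain by switching unilaterally.
(None, None): Brand 1 can switch to Light (8 → 9). Not NE.
(None, Light): Brand 1 can switch to Light (1 → 9). Not NE.
(None, Moderate): Brand 1 can switch to Moderate (4 → 5). Not NE.
(None, Heavy): Brand 1 can switch to Moderate (4 → 5). Not NE.
(Light, None): Brand 2 can switch to Light (1 → 2). Not NE.
(Light, Light): Brand 2 can switch to Moderate (2 → 8). Not NE.
(Light, Moderate): Brand 1 can switch to None (1 → 4). Not NE.
(Light, Heavy): Brand 1 can switch to None (3 → 4). Not NE.
(Moderate, None): Brand 1 can switch to None (1 → 8). Not NE.
(Moderate, Light): Brand 1 can switch to Light (4 → 9). Not NE.
(The remaining 6 profiles each have a profitable deviation by the same check.)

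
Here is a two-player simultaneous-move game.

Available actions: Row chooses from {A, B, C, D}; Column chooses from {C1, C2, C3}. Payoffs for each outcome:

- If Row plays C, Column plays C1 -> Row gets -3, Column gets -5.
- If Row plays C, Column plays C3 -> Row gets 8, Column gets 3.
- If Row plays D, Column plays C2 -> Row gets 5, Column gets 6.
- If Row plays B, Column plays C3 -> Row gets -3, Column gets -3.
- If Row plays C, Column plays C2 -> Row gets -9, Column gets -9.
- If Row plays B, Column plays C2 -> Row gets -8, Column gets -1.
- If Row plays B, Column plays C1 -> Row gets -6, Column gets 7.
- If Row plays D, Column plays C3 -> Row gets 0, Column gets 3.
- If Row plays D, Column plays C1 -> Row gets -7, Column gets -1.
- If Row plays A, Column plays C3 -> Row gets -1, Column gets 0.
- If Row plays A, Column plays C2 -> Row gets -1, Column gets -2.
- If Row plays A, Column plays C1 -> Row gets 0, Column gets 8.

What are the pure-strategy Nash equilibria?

(A, C1): Row gets 0, best alternative -3; Column gets 8, best alternative 0. No profitable deviation — NE.
(A, C2): Row can switch to D (-1 → 5). Not NE.
(A, C3): Row can switch to C (-1 → 8). Not NE.
(B, C1): Row can switch to A (-6 → 0). Not NE.
(B, C2): Row can switch to A (-8 → -1). Not NE.
(B, C3): Row can switch to A (-3 → -1). Not NE.
(C, C1): Row can switch to A (-3 → 0). Not NE.
(C, C2): Row can switch to A (-9 → -1). Not NE.
(C, C3): Row gets 8, best alternative 0; Column gets 3, best alternative -5. No profitable deviation — NE.
(D, C1): Row can switch to A (-7 → 0). Not NE.
(D, C2): Row gets 5, best alternative -1; Column gets 6, best alternative 3. No profitable deviation — NE.
(D, C3): Row can switch to C (0 → 8). Not NE.

The pure Nash equilibria are (A, C1) and (C, C3) and (D, C2).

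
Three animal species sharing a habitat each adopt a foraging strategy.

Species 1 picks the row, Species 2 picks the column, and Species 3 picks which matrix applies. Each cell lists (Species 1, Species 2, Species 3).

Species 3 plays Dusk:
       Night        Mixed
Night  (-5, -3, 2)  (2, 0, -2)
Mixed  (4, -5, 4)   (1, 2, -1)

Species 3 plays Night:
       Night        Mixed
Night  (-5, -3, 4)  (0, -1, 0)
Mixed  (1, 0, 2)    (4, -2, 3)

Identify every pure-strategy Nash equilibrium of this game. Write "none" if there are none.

Species 1 against (Night, Dusk): payoffs -5, 4 → best response Mixed.
Species 1 against (Night, Night): payoffs -5, 1 → best response Mixed.
Species 1 against (Mixed, Dusk): payoffs 2, 1 → best response Night.
Species 1 against (Mixed, Night): payoffs 0, 4 → best response Mixed.
Species 2 against (Night, Dusk): payoffs -3, 0 → best response Mixed.
Species 2 against (Night, Night): payoffs -3, -1 → best response Mixed.
Species 2 against (Mixed, Dusk): payoffs -5, 2 → best response Mixed.
Species 2 against (Mixed, Night): payoffs 0, -2 → best response Night.
Species 3 against (Night, Night): payoffs 2, 4 → best response Night.
Species 3 against (Night, Mixed): payoffs -2, 0 → best response Night.
Species 3 against (Mixed, Night): payoffs 4, 2 → best response Dusk.
Species 3 against (Mixed, Mixed): payoffs -1, 3 → best response Night.
No profile is a mutual best response for all players.

This game has no pure Nash equilibrium.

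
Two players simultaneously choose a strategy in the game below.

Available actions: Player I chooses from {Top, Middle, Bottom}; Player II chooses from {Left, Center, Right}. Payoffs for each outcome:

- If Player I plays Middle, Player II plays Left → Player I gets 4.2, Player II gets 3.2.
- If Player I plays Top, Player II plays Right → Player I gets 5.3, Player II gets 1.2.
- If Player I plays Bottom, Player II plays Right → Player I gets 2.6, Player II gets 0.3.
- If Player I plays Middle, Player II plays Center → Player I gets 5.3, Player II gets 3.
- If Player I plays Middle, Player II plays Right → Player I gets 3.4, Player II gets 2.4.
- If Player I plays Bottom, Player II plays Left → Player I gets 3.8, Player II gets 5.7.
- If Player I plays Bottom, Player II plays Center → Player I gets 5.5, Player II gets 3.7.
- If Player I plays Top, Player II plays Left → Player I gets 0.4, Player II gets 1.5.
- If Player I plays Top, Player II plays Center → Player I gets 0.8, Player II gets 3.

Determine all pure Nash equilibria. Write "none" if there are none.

Player I against Left: payoffs 0.4, 4.2, 3.8 → best response Middle.
Player I against Center: payoffs 0.8, 5.3, 5.5 → best response Bottom.
Player I against Right: payoffs 5.3, 3.4, 2.6 → best response Top.
Player II against Top: payoffs 1.5, 3, 1.2 → best response Center.
Player II against Middle: payoffs 3.2, 3, 2.4 → best response Left.
Player II against Bottom: payoffs 5.7, 3.7, 0.3 → best response Left.
Mutual best responses: (Middle, Left).

Pure NE: (Middle, Left)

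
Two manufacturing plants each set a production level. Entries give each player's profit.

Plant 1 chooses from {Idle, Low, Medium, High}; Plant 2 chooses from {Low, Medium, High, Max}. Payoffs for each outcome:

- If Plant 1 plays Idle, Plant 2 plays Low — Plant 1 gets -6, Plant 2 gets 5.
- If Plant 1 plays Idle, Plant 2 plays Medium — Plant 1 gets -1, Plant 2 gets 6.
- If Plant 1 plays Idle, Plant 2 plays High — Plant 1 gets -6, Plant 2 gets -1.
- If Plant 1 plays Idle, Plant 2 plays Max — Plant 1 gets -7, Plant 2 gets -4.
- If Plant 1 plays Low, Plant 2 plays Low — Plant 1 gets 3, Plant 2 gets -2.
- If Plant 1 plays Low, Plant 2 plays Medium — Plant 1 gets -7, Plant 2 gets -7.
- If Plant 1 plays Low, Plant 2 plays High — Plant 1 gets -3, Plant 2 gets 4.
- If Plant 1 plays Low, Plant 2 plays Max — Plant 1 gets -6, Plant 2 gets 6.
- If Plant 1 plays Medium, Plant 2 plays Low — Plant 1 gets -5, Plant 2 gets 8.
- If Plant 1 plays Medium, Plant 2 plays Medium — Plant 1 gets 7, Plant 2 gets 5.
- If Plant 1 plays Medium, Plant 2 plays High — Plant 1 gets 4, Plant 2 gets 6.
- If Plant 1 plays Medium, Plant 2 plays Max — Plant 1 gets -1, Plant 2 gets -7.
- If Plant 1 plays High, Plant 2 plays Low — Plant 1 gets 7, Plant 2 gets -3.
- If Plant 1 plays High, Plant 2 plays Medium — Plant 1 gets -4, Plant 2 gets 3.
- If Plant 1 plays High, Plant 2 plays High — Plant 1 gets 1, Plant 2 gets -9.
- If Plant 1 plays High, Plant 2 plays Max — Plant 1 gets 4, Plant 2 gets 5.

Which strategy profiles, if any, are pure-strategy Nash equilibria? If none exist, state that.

The unique pure-strategy Nash equilibrium is (High, Max).

(Idle, Low): Plant 1 can switch to Low (-6 → 3). Not NE.
(Idle, Medium): Plant 1 can switch to Medium (-1 → 7). Not NE.
(Idle, High): Plant 1 can switch to Low (-6 → -3). Not NE.
(Idle, Max): Plant 1 can switch to Low (-7 → -6). Not NE.
(Low, Low): Plant 1 can switch to High (3 → 7). Not NE.
(Low, Medium): Plant 1 can switch to Idle (-7 → -1). Not NE.
(Low, High): Plant 1 can switch to Medium (-3 → 4). Not NE.
(Low, Max): Plant 1 can switch to Medium (-6 → -1). Not NE.
(Medium, Low): Plant 1 can switch to Low (-5 → 3). Not NE.
(Medium, Medium): Plant 2 can switch to Low (5 → 8). Not NE.
(High, Max): Plant 1 gets 4, best alternative -1; Plant 2 gets 5, best alternative 3. No profitable deviation — NE.
(The remaining 5 profiles each have a profitable deviation by the same check.)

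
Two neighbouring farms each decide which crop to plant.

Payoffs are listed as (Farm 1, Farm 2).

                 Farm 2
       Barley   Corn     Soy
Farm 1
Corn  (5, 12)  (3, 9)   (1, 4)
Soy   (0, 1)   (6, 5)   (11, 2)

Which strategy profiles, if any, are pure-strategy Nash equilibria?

Pure-strategy Nash equilibria: (Corn, Barley) and (Soy, Corn)

Farm 1 against Barley: payoffs 5, 0 → best response Corn.
Farm 1 against Corn: payoffs 3, 6 → best response Soy.
Farm 1 against Soy: payoffs 1, 11 → best response Soy.
Farm 2 against Corn: payoffs 12, 9, 4 → best response Barley.
Farm 2 against Soy: payoffs 1, 5, 2 → best response Corn.
Mutual best responses: (Corn, Barley); (Soy, Corn).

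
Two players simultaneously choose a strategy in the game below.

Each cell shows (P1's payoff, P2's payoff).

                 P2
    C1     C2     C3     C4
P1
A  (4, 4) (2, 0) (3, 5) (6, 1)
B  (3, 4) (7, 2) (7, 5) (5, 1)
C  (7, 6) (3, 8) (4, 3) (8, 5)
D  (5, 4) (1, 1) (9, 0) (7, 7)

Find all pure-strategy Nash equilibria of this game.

Check each profile: it is a Nash equilibrium iff no player can strictly gain by switching unilaterally.
(A, C1): P1 can switch to C (4 → 7). Not NE.
(A, C2): P1 can switch to B (2 → 7). Not NE.
(A, C3): P1 can switch to B (3 → 7). Not NE.
(A, C4): P1 can switch to C (6 → 8). Not NE.
(B, C1): P1 can switch to A (3 → 4). Not NE.
(B, C2): P2 can switch to C1 (2 → 4). Not NE.
(B, C3): P1 can switch to D (7 → 9). Not NE.
(B, C4): P1 can switch to A (5 → 6). Not NE.
(The remaining 8 profiles each have a profitable deviation by the same check.)

There is no pure-strategy Nash equilibrium.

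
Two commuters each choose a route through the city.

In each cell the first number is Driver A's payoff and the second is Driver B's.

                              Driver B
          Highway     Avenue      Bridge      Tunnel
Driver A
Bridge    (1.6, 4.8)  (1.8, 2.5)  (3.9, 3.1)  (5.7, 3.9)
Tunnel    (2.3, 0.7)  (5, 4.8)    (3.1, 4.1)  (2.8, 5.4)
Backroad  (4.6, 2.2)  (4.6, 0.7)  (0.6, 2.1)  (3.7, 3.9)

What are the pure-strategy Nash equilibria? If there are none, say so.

There is no pure-strategy Nash equilibrium.

(Bridge, Highway): Driver A can switch to Tunnel (1.6 → 2.3). Not NE.
(Bridge, Avenue): Driver A can switch to Tunnel (1.8 → 5). Not NE.
(Bridge, Bridge): Driver B can switch to Highway (3.1 → 4.8). Not NE.
(Bridge, Tunnel): Driver B can switch to Highway (3.9 → 4.8). Not NE.
(Tunnel, Highway): Driver A can switch to Backroad (2.3 → 4.6). Not NE.
(Tunnel, Avenue): Driver B can switch to Tunnel (4.8 → 5.4). Not NE.
(Tunnel, Bridge): Driver A can switch to Bridge (3.1 → 3.9). Not NE.
(Tunnel, Tunnel): Driver A can switch to Bridge (2.8 → 5.7). Not NE.
(Backroad, Highway): Driver B can switch to Tunnel (2.2 → 3.9). Not NE.
(Backroad, Avenue): Driver A can switch to Tunnel (4.6 → 5). Not NE.
(Backroad, Bridge): Driver A can switch to Bridge (0.6 → 3.9). Not NE.
(Backroad, Tunnel): Driver A can switch to Bridge (3.7 → 5.7). Not NE.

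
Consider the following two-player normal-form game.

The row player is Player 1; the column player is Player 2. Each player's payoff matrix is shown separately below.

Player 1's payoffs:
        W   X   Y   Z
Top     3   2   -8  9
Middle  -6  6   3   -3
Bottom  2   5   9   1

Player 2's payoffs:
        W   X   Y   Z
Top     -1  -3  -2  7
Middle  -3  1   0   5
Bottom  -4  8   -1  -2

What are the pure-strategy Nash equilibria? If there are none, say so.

Check each profile: it is a Nash equilibrium iff no player can strictly gain by switching unilaterally.
(Top, W): Player 2 can switch to Z (-1 → 7). Not NE.
(Top, X): Player 1 can switch to Middle (2 → 6). Not NE.
(Top, Y): Player 1 can switch to Middle (-8 → 3). Not NE.
(Top, Z): Player 1 gets 9, best alternative 1; Player 2 gets 7, best alternative -1. No profitable deviation — NE.
(Middle, W): Player 1 can switch to Top (-6 → 3). Not NE.
(Middle, X): Player 2 can switch to Z (1 → 5). Not NE.
(Middle, Y): Player 1 can switch to Bottom (3 → 9). Not NE.
(Middle, Z): Player 1 can switch to Top (-3 → 9). Not NE.
(Bottom, W): Player 1 can switch to Top (2 → 3). Not NE.
(The remaining 3 profiles each have a profitable deviation by the same check.)

The unique pure-strategy Nash equilibrium is (Top, Z).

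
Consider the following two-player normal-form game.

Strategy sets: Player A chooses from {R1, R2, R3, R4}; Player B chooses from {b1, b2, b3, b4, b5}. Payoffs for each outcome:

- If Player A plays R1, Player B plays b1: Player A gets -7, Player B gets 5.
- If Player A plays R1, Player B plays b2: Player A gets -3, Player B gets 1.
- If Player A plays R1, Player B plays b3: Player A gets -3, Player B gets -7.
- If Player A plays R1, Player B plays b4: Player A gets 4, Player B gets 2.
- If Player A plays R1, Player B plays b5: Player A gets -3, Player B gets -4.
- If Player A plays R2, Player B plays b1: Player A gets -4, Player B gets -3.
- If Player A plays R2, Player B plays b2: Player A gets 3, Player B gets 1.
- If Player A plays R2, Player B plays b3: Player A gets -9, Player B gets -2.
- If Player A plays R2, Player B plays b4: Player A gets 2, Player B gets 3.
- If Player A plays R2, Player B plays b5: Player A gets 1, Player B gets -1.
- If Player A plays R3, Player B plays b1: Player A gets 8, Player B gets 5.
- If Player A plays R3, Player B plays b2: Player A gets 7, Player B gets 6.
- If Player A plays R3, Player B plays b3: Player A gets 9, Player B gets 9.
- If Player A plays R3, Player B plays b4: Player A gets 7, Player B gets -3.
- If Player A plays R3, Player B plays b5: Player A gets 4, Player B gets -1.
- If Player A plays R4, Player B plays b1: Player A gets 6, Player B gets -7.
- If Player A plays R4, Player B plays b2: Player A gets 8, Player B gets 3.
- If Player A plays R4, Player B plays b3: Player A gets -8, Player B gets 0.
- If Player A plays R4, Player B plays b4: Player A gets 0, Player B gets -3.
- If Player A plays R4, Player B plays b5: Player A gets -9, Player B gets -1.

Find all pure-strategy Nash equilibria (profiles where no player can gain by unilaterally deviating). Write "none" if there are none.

(R1, b1): Player A can switch to R2 (-7 → -4). Not NE.
(R1, b2): Player A can switch to R2 (-3 → 3). Not NE.
(R1, b3): Player A can switch to R3 (-3 → 9). Not NE.
(R1, b4): Player A can switch to R3 (4 → 7). Not NE.
(R1, b5): Player A can switch to R2 (-3 → 1). Not NE.
(R2, b1): Player A can switch to R3 (-4 → 8). Not NE.
(R2, b2): Player A can switch to R3 (3 → 7). Not NE.
(R2, b3): Player A can switch to R1 (-9 → -3). Not NE.
(R2, b4): Player A can switch to R1 (2 → 4). Not NE.
(R2, b5): Player A can switch to R3 (1 → 4). Not NE.
(R3, b1): Player B can switch to b2 (5 → 6). Not NE.
(R3, b2): Player A can switch to R4 (7 → 8). Not NE.
(R3, b3): Player A gets 9, best alternative -3; Player B gets 9, best alternative 6. No profitable deviation — NE.
(R4, b2): Player A gets 8, best alternative 7; Player B gets 3, best alternative 0. No profitable deviation — NE.
(The remaining 6 profiles each have a profitable deviation by the same check.)

Pure-strategy Nash equilibria: (R3, b3) and (R4, b2)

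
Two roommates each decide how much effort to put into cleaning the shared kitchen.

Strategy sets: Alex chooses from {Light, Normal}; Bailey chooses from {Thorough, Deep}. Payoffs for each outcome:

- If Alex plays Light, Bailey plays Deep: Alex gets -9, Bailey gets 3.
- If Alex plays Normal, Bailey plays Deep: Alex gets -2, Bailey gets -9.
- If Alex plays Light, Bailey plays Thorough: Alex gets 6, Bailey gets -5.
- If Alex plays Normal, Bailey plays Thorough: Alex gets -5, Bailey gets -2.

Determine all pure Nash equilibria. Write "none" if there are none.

Check each profile: it is a Nash equilibrium iff no player can strictly gain by switching unilaterally.
(Light, Thorough): Bailey can switch to Deep (-5 → 3). Not NE.
(Light, Deep): Alex can switch to Normal (-9 → -2). Not NE.
(Normal, Thorough): Alex can switch to Light (-5 → 6). Not NE.
(Normal, Deep): Bailey can switch to Thorough (-9 → -2). Not NE.

There is no pure-strategy Nash equilibrium.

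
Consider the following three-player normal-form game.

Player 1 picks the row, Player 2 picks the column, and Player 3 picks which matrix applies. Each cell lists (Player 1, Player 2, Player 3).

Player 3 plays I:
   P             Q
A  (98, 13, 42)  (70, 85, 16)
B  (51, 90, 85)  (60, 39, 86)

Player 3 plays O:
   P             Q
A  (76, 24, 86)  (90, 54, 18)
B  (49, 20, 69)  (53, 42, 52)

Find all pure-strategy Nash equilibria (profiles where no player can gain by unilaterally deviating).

Player 1 against (P, I): payoffs 98, 51 → best response A.
Player 1 against (P, O): payoffs 76, 49 → best response A.
Player 1 against (Q, I): payoffs 70, 60 → best response A.
Player 1 against (Q, O): payoffs 90, 53 → best response A.
Player 2 against (A, I): payoffs 13, 85 → best response Q.
Player 2 against (A, O): payoffs 24, 54 → best response Q.
Player 2 against (B, I): payoffs 90, 39 → best response P.
Player 2 against (B, O): payoffs 20, 42 → best response Q.
Player 3 against (A, P): payoffs 42, 86 → best response O.
Player 3 against (A, Q): payoffs 16, 18 → best response O.
Player 3 against (B, P): payoffs 85, 69 → best response I.
Player 3 against (B, Q): payoffs 86, 52 → best response I.
Mutual best responses: (A, Q, O).

The unique pure-strategy Nash equilibrium is (A, Q, O).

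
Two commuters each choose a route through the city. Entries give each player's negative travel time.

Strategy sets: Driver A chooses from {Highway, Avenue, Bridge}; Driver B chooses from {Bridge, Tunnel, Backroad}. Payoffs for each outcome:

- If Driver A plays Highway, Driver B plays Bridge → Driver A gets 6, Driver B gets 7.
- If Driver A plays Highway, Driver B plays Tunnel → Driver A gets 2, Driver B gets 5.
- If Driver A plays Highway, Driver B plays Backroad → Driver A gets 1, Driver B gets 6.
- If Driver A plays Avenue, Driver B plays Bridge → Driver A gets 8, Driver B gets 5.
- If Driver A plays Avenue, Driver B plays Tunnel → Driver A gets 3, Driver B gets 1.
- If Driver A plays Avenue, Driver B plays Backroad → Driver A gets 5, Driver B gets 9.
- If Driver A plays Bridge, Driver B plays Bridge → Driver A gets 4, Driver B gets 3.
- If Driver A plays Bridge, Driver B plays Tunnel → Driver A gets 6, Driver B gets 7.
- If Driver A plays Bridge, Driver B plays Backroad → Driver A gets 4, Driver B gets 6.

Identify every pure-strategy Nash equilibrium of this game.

(Highway, Bridge): Driver A can switch to Avenue (6 → 8). Not NE.
(Highway, Tunnel): Driver A can switch to Avenue (2 → 3). Not NE.
(Highway, Backroad): Driver A can switch to Avenue (1 → 5). Not NE.
(Avenue, Bridge): Driver B can switch to Backroad (5 → 9). Not NE.
(Avenue, Tunnel): Driver A can switch to Bridge (3 → 6). Not NE.
(Avenue, Backroad): Driver A gets 5, best alternative 4; Driver B gets 9, best alternative 5. No profitable deviation — NE.
(Bridge, Bridge): Driver A can switch to Highway (4 → 6). Not NE.
(Bridge, Tunnel): Driver A gets 6, best alternative 3; Driver B gets 7, best alternative 6. No profitable deviation — NE.
(Bridge, Backroad): Driver A can switch to Avenue (4 → 5). Not NE.

Pure-strategy Nash equilibria: (Avenue, Backroad); (Bridge, Tunnel)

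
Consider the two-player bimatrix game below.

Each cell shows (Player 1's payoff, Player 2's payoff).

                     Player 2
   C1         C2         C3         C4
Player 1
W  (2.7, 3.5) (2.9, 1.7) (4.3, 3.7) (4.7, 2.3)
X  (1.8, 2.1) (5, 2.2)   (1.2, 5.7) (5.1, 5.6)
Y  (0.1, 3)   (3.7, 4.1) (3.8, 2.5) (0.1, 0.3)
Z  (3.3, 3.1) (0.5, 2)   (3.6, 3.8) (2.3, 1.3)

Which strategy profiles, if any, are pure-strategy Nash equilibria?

(W, C1): Player 1 can switch to Z (2.7 → 3.3). Not NE.
(W, C2): Player 1 can switch to X (2.9 → 5). Not NE.
(W, C3): Player 1 gets 4.3, best alternative 3.8; Player 2 gets 3.7, best alternative 3.5. No profitable deviation — NE.
(W, C4): Player 1 can switch to X (4.7 → 5.1). Not NE.
(X, C1): Player 1 can switch to W (1.8 → 2.7). Not NE.
(X, C2): Player 2 can switch to C3 (2.2 → 5.7). Not NE.
(X, C3): Player 1 can switch to W (1.2 → 4.3). Not NE.
(X, C4): Player 2 can switch to C3 (5.6 → 5.7). Not NE.
(Y, C1): Player 1 can switch to W (0.1 → 2.7). Not NE.
(Y, C2): Player 1 can switch to X (3.7 → 5). Not NE.
(Y, C3): Player 1 can switch to W (3.8 → 4.3). Not NE.
(Y, C4): Player 1 can switch to W (0.1 → 4.7). Not NE.
(Z, C1): Player 2 can switch to C3 (3.1 → 3.8). Not NE.
(The remaining 3 profiles each have a profitable deviation by the same check.)

The unique pure-strategy Nash equilibrium is (W, C3).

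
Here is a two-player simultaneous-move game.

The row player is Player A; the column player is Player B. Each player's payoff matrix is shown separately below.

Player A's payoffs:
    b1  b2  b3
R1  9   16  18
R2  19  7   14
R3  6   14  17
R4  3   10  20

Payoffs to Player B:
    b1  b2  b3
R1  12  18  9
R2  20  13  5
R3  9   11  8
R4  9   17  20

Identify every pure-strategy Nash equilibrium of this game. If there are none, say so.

Player A against b1: payoffs 9, 19, 6, 3 → best response R2.
Player A against b2: payoffs 16, 7, 14, 10 → best response R1.
Player A against b3: payoffs 18, 14, 17, 20 → best response R4.
Player B against R1: payoffs 12, 18, 9 → best response b2.
Player B against R2: payoffs 20, 13, 5 → best response b1.
Player B against R3: payoffs 9, 11, 8 → best response b2.
Player B against R4: payoffs 9, 17, 20 → best response b3.
Mutual best responses: (R1, b2); (R2, b1); (R4, b3).

(R1, b2); (R2, b1); (R4, b3)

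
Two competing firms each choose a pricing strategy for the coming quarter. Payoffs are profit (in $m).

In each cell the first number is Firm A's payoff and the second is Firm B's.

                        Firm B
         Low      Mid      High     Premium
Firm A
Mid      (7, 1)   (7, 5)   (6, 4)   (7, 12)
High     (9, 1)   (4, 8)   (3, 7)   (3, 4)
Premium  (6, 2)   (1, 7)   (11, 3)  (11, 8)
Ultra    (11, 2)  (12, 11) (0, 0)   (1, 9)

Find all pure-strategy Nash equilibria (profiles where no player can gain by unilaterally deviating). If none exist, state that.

Pure-strategy Nash equilibria: (Premium, Premium) and (Ultra, Mid)

Firm A against Low: payoffs 7, 9, 6, 11 → best response Ultra.
Firm A against Mid: payoffs 7, 4, 1, 12 → best response Ultra.
Firm A against High: payoffs 6, 3, 11, 0 → best response Premium.
Firm A against Premium: payoffs 7, 3, 11, 1 → best response Premium.
Firm B against Mid: payoffs 1, 5, 4, 12 → best response Premium.
Firm B against High: payoffs 1, 8, 7, 4 → best response Mid.
Firm B against Premium: payoffs 2, 7, 3, 8 → best response Premium.
Firm B against Ultra: payoffs 2, 11, 0, 9 → best response Mid.
Mutual best responses: (Premium, Premium); (Ultra, Mid).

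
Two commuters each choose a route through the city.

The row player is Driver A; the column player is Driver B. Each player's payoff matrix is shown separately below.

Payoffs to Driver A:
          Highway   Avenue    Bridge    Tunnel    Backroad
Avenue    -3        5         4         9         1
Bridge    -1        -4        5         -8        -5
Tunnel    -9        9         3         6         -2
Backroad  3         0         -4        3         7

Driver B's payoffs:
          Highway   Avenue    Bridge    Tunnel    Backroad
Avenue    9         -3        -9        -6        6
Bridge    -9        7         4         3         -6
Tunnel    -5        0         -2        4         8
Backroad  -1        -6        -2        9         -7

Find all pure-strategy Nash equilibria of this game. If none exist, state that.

(Avenue, Highway): Driver A can switch to Bridge (-3 → -1). Not NE.
(Avenue, Avenue): Driver A can switch to Tunnel (5 → 9). Not NE.
(Avenue, Bridge): Driver A can switch to Bridge (4 → 5). Not NE.
(Avenue, Tunnel): Driver B can switch to Highway (-6 → 9). Not NE.
(Avenue, Backroad): Driver A can switch to Backroad (1 → 7). Not NE.
(Bridge, Highway): Driver A can switch to Backroad (-1 → 3). Not NE.
(Bridge, Avenue): Driver A can switch to Avenue (-4 → 5). Not NE.
(Bridge, Bridge): Driver B can switch to Avenue (4 → 7). Not NE.
(The remaining 12 profiles each have a profitable deviation by the same check.)

none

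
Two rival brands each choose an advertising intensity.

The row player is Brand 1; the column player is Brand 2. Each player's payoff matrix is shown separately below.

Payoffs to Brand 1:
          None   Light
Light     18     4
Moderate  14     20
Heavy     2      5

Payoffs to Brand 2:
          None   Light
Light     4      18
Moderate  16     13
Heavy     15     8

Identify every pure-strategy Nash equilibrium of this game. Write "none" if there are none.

none

Mark each player's best response to every combination of opponents' strategies; a profile where every player is best-responding is a pure Nash equilibrium.
Brand 1 against None: payoffs 18, 14, 2 → best response Light.
Brand 1 against Light: payoffs 4, 20, 5 → best response Moderate.
Brand 2 against Light: payoffs 4, 18 → best response Light.
Brand 2 against Moderate: payoffs 16, 13 → best response None.
Brand 2 against Heavy: payoffs 15, 8 → best response None.
No profile is a mutual best response for all players.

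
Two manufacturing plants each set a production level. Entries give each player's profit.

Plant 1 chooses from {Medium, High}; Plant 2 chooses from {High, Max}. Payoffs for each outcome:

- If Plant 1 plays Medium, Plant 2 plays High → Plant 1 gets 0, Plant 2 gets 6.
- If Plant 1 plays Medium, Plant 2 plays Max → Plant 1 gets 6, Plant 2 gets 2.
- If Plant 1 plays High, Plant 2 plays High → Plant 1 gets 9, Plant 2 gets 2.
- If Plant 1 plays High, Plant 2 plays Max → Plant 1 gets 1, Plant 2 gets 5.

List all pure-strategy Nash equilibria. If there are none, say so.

No pure-strategy Nash equilibrium.

(Medium, High): Plant 1 can switch to High (0 → 9). Not NE.
(Medium, Max): Plant 2 can switch to High (2 → 6). Not NE.
(High, High): Plant 2 can switch to Max (2 → 5). Not NE.
(High, Max): Plant 1 can switch to Medium (1 → 6). Not NE.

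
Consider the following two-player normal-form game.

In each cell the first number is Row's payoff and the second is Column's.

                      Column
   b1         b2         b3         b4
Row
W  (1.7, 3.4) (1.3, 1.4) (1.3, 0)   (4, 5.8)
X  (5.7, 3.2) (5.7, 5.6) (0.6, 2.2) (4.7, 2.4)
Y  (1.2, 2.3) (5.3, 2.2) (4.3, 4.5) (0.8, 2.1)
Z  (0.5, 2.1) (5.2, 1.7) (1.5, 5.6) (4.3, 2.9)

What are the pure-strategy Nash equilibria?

Pure-strategy Nash equilibria: (X, b2), (Y, b3)

(W, b1): Row can switch to X (1.7 → 5.7). Not NE.
(W, b2): Row can switch to X (1.3 → 5.7). Not NE.
(W, b3): Row can switch to Y (1.3 → 4.3). Not NE.
(W, b4): Row can switch to X (4 → 4.7). Not NE.
(X, b1): Column can switch to b2 (3.2 → 5.6). Not NE.
(X, b2): Row gets 5.7, best alternative 5.3; Column gets 5.6, best alternative 3.2. No profitable deviation — NE.
(X, b3): Row can switch to W (0.6 → 1.3). Not NE.
(X, b4): Column can switch to b1 (2.4 → 3.2). Not NE.
(Y, b1): Row can switch to W (1.2 → 1.7). Not NE.
(Y, b2): Row can switch to X (5.3 → 5.7). Not NE.
(Y, b3): Row gets 4.3, best alternative 1.5; Column gets 4.5, best alternative 2.3. No profitable deviation — NE.
(Y, b4): Row can switch to W (0.8 → 4). Not NE.
(The remaining 4 profiles each have a profitable deviation by the same check.)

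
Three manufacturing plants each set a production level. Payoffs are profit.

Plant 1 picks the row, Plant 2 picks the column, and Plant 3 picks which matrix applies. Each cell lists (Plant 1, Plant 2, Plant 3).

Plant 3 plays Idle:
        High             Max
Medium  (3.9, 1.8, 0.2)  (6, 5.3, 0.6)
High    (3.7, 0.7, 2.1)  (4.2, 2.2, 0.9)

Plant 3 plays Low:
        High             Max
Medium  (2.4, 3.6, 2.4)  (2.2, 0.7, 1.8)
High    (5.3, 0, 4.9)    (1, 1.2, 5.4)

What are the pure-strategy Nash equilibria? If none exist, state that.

There is no pure-strategy Nash equilibrium.

For each player, find the best response to each opponent profile; mutual best responses are the pure NE.
Plant 1 against (High, Idle): payoffs 3.9, 3.7 → best response Medium.
Plant 1 against (High, Low): payoffs 2.4, 5.3 → best response High.
Plant 1 against (Max, Idle): payoffs 6, 4.2 → best response Medium.
Plant 1 against (Max, Low): payoffs 2.2, 1 → best response Medium.
Plant 2 against (Medium, Idle): payoffs 1.8, 5.3 → best response Max.
Plant 2 against (Medium, Low): payoffs 3.6, 0.7 → best response High.
Plant 2 against (High, Idle): payoffs 0.7, 2.2 → best response Max.
Plant 2 against (High, Low): payoffs 0, 1.2 → best response Max.
Plant 3 against (Medium, High): payoffs 0.2, 2.4 → best response Low.
Plant 3 against (Medium, Max): payoffs 0.6, 1.8 → best response Low.
Plant 3 against (High, High): payoffs 2.1, 4.9 → best response Low.
Plant 3 against (High, Max): payoffs 0.9, 5.4 → best response Low.
No profile is a mutual best response for all players.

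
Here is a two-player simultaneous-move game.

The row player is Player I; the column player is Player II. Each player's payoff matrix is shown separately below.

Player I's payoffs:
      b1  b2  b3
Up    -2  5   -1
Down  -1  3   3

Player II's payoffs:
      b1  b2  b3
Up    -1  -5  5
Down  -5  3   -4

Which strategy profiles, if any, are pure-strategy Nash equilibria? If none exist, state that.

none

(Up, b1): Player I can switch to Down (-2 → -1). Not NE.
(Up, b2): Player II can switch to b1 (-5 → -1). Not NE.
(Up, b3): Player I can switch to Down (-1 → 3). Not NE.
(Down, b1): Player II can switch to b2 (-5 → 3). Not NE.
(Down, b2): Player I can switch to Up (3 → 5). Not NE.
(Down, b3): Player II can switch to b2 (-4 → 3). Not NE.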